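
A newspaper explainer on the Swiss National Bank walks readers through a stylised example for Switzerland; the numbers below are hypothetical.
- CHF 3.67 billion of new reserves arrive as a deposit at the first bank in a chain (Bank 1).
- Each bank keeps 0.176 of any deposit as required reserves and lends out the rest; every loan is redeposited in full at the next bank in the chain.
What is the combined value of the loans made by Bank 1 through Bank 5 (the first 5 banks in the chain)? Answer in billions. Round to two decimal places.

CHF 10.66 billion

Bank i lends (1 − rr)^i of the original deposit: Bank 1 lends 3.67·0.8240 ≈ 3.0241, Bank 2 lends 3.67·0.8240² ≈ 2.4918, and so on.
Summing a geometric series: total = 3.67·[0.8240·(1 − 0.8240^5) / (1 − 0.8240)] ≈ 10.6552 billion.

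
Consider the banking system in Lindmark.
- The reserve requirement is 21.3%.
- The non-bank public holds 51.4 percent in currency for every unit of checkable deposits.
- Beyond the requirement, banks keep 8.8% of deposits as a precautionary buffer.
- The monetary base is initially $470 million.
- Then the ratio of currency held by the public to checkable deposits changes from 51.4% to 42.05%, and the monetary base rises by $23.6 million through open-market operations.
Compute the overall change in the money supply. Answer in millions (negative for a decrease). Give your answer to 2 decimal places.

Before: m₁ = (1 + 0.514) / (0.213 + 0.088 + 0.514) ≈ 1.857669, MB₁ = 470, so M₁ = 1.857669 × 470 ≈ 873.1044 million.
After: m₂ = (1 + 0.4205) / (0.213 + 0.088 + 0.4205) ≈ 1.968815, MB₂ = 470 + 23.6 = 493.6, so M₂ = 1.968815 × 493.6 ≈ 971.8071 million.
ΔM = M₂ − M₁ = 971.8071 − 873.1044 = 98.7027 million.

$98.70 million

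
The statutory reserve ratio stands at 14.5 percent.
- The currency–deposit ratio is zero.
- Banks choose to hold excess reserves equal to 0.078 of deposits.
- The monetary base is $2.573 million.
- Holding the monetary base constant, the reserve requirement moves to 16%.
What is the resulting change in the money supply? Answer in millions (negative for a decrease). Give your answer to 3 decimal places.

-0.727 million

Initially m₁ = 1 / (0.145 + 0.078) ≈ 4.48430, so M₁ = 4.48430 × 2.573 ≈ 11.5381 million.
After the change m₂ = 1 / (0.16 + 0.078) ≈ 4.20168, so M₂ = 4.20168 × 2.573 ≈ 10.8109 million.
ΔM = M₂ − M₁ = 10.8109 − 11.5381 = -0.7272 million.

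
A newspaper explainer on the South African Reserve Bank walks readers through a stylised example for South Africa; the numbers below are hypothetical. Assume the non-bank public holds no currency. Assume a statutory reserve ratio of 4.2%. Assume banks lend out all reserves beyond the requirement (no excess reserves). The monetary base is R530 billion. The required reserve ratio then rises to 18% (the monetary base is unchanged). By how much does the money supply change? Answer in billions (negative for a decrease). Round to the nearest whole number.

-9675 billion

Initially m₁ = 1 / (0.042) ≈ 23.8095, so M₁ = 23.8095 × 530 = 12619.035 billion.
After the change m₂ = 1 / (0.18) ≈ 5.5556, so M₂ = 5.5556 × 530 = 2944.468 billion.
ΔM = M₂ − M₁ = 2944.468 − 12619.035 = -9674.567 billion.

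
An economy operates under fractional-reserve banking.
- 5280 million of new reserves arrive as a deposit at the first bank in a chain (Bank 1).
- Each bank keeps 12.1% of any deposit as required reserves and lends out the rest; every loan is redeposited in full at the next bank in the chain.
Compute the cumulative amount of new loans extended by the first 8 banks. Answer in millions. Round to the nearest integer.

Bank i lends (1 − rr)^i of the original deposit: Bank 1 lends 5280·0.8790 = 4641.1200, Bank 2 lends 5280·0.8790² ≈ 4079.5445, and so on.
Summing a geometric series: total = 5280·[0.8790·(1 − 0.8790^8) / (1 − 0.8790)] ≈ 24686.9959 million.

24687 million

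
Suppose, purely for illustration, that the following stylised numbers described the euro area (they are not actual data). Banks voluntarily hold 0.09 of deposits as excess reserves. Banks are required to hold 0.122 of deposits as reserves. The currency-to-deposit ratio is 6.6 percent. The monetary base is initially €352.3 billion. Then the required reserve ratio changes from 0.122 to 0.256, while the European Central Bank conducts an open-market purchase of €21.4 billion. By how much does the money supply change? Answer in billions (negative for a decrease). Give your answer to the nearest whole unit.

Before: m₁ = (1 + 0.066) / (0.122 + 0.09 + 0.066) ≈ 3.8345, MB₁ = 352.3, so M₁ = 3.8345 × 352.3 ≈ 1350.8944 billion.
After: m₂ = (1 + 0.066) / (0.256 + 0.09 + 0.066) ≈ 2.5874, MB₂ = 352.3 + 21.4 = 373.7, so M₂ = 2.5874 × 373.7 ≈ 966.9114 billion.
ΔM = M₂ − M₁ = 966.9114 − 1350.8944 = -383.983 billion.

-384 billion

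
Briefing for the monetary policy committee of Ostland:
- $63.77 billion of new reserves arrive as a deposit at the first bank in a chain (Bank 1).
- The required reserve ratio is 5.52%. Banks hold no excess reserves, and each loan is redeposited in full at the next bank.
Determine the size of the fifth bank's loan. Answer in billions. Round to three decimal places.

Each bank lends a fraction (1 − rr) = 0.9448 of the deposit it receives, so Bank 5 receives 63.77·0.9448^4 and lends 63.77·0.9448^5 ≈ 48.0082 billion.

$48.008 billion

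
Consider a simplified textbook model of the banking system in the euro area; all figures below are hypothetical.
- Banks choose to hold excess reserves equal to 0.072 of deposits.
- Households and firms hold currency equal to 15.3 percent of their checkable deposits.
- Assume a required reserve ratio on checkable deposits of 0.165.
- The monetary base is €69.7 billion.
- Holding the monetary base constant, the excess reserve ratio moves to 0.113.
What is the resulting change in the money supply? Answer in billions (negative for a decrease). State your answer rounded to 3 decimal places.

-19.602 billion

Initially m₁ = (1 + 0.153) / (0.165 + 0.072 + 0.153) ≈ 2.956410, so M₁ = 2.956410 × 69.7 ≈ 206.0618 billion.
After the change m₂ = (1 + 0.153) / (0.165 + 0.113 + 0.153) ≈ 2.675174, so M₂ = 2.675174 × 69.7 ≈ 186.4596 billion.
ΔM = M₂ − M₁ = 186.4596 − 206.0618 = -19.6022 billion.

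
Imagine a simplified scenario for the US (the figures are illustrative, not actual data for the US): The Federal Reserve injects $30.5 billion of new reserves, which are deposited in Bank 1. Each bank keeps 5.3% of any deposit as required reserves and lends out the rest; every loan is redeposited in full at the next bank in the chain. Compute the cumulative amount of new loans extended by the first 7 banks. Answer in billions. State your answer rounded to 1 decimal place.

Bank i lends (1 − rr)^i of the original deposit: Bank 1 lends 30.5·0.9470 = 28.8835, Bank 2 lends 30.5·0.9470² ≈ 27.3527, and so on.
Summing a geometric series: total = 30.5·[0.9470·(1 − 0.9470^7) / (1 − 0.9470)] ≈ 172.7310 billion.

$172.7 billion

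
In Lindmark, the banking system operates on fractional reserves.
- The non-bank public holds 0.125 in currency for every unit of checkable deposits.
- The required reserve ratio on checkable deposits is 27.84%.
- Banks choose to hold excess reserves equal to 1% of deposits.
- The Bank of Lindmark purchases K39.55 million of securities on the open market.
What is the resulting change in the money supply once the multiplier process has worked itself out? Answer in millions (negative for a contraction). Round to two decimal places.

K107.63 million

The money multiplier is m = (1 + c) / (rr + e + c) = (1 + 0.125) / (0.2784 + 0.01 + 0.125) ≈ 2.72134.
The purchase adds 39.55 million of base, so ΔM = m × ΔMB = 2.72134 × (+39.55) ≈ 107.629 million.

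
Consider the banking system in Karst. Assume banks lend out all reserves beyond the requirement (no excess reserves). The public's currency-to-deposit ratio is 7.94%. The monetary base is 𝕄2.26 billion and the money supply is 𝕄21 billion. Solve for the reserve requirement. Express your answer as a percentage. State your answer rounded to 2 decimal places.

3.68%

Using m = M/MB = 21/2.26 ≈ 9.292035. Since m = (1 + c)/(c + rr + e), the denominator satisfies c + rr + e = (1 + c)/m = (1 + 0.0794) / 9.292035 ≈ 0.116164.
With c = 0.0794 and e = 0, the reserve requirement is 0.116164 − 0.0794 − 0 = 0.036764.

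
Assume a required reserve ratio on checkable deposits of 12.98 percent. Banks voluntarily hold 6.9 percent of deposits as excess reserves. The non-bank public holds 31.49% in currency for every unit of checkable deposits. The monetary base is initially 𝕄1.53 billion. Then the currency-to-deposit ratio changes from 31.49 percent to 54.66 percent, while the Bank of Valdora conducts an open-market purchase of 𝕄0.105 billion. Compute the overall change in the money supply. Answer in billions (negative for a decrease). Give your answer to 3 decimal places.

-0.524 billion

Before: m₁ = (1 + 0.3149) / (0.1298 + 0.069 + 0.3149) ≈ 2.55967, MB₁ = 1.53, so M₁ = 2.55967 × 1.53 ≈ 3.9163 billion.
After: m₂ = (1 + 0.5466) / (0.1298 + 0.069 + 0.5466) ≈ 2.07486, MB₂ = 1.53 + 0.105 = 1.635, so M₂ = 2.07486 × 1.635 ≈ 3.3924 billion.
ΔM = M₂ − M₁ = 3.3924 − 3.9163 = -0.5239 billion.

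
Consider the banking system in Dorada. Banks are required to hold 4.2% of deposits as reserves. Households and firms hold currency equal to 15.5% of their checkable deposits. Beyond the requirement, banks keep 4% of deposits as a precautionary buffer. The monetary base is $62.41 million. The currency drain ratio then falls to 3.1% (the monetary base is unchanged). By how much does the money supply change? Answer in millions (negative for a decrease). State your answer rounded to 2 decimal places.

$265.27 million

Initially m₁ = (1 + 0.155) / (0.042 + 0.04 + 0.155) ≈ 4.87342, so M₁ = 4.87342 × 62.41 ≈ 304.1501 million.
After the change m₂ = (1 + 0.031) / (0.042 + 0.04 + 0.031) ≈ 9.12389, so M₂ = 9.12389 × 62.41 ≈ 569.422 million.
ΔM = M₂ − M₁ = 569.422 − 304.1501 = 265.2719 million.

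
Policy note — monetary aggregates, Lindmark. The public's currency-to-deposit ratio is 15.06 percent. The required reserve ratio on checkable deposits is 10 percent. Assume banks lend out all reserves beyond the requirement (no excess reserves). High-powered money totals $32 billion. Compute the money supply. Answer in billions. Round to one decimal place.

The money multiplier is m = (1 + c) / (rr + c) = (1 + 0.1506) / (0.1 + 0.1506) ≈ 4.5914.
So M = m × MB = 4.5914 × 32 = 146.9248 billion.

$146.9 billion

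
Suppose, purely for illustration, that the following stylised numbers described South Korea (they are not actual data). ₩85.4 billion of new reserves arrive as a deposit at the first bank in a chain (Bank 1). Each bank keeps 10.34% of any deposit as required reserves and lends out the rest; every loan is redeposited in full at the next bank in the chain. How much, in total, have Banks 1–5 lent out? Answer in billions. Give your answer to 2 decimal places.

₩311.45 billion

Bank i lends (1 − rr)^i of the original deposit: Bank 1 lends 85.4·0.8966 ≈ 76.5696, Bank 2 lends 85.4·0.8966² ≈ 68.6523, and so on.
Summing a geometric series: total = 85.4·[0.8966·(1 − 0.8966^5) / (1 − 0.8966)] ≈ 311.4472 billion.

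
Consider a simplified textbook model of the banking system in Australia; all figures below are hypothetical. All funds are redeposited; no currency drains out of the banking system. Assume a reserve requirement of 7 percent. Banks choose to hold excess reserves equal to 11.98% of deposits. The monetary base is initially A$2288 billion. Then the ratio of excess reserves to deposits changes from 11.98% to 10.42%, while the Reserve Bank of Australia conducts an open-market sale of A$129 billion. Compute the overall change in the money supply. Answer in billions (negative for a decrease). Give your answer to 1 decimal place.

A$339.0 billion

Before: m₁ = 1 / (0.07 + 0.1198) ≈ 5.268704, MB₁ = 2288, so M₁ = 5.268704 × 2288 ≈ 12054.7948 billion.
After: m₂ = 1 / (0.07 + 0.1042) ≈ 5.740528, MB₂ = 2288 − 129 = 2159, so M₂ = 5.740528 × 2159 ≈ 12393.8 billion.
ΔM = M₂ − M₁ = 12393.8 − 12054.7948 = 339.0052 billion.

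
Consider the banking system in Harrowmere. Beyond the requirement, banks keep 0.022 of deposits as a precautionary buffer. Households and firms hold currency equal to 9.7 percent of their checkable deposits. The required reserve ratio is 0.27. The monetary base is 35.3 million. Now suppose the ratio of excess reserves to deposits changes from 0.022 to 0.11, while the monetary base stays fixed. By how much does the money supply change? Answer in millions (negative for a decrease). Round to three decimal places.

Initially m₁ = (1 + 0.097) / (0.27 + 0.022 + 0.097) ≈ 2.820051, so M₁ = 2.820051 × 35.3 ≈ 99.5478 million.
After the change m₂ = (1 + 0.097) / (0.27 + 0.11 + 0.097) ≈ 2.299790, so M₂ = 2.299790 × 35.3 ≈ 81.1826 million.
ΔM = M₂ − M₁ = 81.1826 − 99.5478 = -18.3652 million.

-18.365 million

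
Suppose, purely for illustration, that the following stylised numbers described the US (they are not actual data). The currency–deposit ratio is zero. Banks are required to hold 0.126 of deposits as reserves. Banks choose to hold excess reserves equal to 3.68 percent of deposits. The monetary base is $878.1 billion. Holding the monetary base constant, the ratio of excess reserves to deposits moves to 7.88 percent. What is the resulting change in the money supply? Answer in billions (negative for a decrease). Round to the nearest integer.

-1106 billion

Initially m₁ = 1 / (0.126 + 0.0368) ≈ 6.1425, so M₁ = 6.1425 × 878.1 ≈ 5393.7293 billion.
After the change m₂ = 1 / (0.126 + 0.0788) ≈ 4.8828, so M₂ = 4.8828 × 878.1 ≈ 4287.5867 billion.
ΔM = M₂ − M₁ = 4287.5867 − 5393.7293 = -1106.1426 billion.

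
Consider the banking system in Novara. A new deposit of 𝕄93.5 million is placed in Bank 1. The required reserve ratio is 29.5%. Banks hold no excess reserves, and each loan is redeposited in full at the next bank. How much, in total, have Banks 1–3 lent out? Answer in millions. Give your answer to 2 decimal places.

Bank i lends (1 − rr)^i of the original deposit: Bank 1 lends 93.5·0.7050 = 65.9175, Bank 2 lends 93.5·0.7050² ≈ 46.4718, and so on.
Summing a geometric series: total = 93.5·[0.7050·(1 − 0.7050^3) / (1 − 0.7050)] ≈ 145.1520 million.

𝕄145.15 million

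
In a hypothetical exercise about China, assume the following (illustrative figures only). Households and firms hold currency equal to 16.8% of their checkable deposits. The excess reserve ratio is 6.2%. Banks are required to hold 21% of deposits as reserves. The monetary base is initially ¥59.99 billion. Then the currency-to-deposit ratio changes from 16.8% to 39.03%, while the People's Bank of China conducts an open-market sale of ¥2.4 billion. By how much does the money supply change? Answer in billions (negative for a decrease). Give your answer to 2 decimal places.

-38.35 billion

Before: m₁ = (1 + 0.168) / (0.21 + 0.062 + 0.168) ≈ 2.65455, MB₁ = 59.99, so M₁ = 2.65455 × 59.99 ≈ 159.2465 billion.
After: m₂ = (1 + 0.3903) / (0.21 + 0.062 + 0.3903) ≈ 2.09920, MB₂ = 59.99 − 2.4 = 57.59, so M₂ = 2.09920 × 57.59 ≈ 120.8929 billion.
ΔM = M₂ − M₁ = 120.8929 − 159.2465 = -38.3536 billion.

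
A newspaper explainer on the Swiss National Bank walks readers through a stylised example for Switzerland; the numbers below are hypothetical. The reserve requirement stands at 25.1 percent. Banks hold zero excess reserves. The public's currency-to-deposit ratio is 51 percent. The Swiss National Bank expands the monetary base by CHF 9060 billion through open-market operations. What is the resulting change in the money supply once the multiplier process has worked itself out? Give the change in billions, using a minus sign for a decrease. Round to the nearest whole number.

CHF 17977 billion

The money multiplier is m = (1 + c) / (rr + c) = (1 + 0.51) / (0.251 + 0.51) ≈ 1.98423.
The purchase adds 9060 billion of base, so ΔM = m × ΔMB = 1.98423 × (+9060) = 17977.1238 billion.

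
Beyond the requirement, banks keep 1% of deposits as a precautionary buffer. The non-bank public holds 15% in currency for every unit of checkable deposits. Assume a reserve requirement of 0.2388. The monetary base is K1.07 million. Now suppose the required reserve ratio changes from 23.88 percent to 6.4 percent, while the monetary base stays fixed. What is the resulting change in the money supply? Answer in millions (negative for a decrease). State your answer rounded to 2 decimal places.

K2.41 million

Initially m₁ = (1 + 0.15) / (0.2388 + 0.01 + 0.15) ≈ 2.8837, so M₁ = 2.8837 × 1.07 ≈ 3.0856 million.
After the change m₂ = (1 + 0.15) / (0.064 + 0.01 + 0.15) ≈ 5.1339, so M₂ = 5.1339 × 1.07 ≈ 5.4933 million.
ΔM = M₂ − M₁ = 5.4933 − 3.0856 = 2.4077 million.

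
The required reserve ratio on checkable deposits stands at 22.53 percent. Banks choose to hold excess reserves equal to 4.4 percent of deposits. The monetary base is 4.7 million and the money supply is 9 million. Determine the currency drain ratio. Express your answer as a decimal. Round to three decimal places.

0.529

Using m = M/MB = 9/4.7 ≈ 1.914894. From m = (1 + c)/(c + rr + e), rearranging gives 1 + c = m·(c + rr + e), so c·(1 − m) = m·(rr + e) − 1.
Hence c = [m·(rr + e) − 1]/(1 − m) = [1.914894 × (0.2253 + 0.044) − 1] / (1 − 1.914894) ≈ 0.529372.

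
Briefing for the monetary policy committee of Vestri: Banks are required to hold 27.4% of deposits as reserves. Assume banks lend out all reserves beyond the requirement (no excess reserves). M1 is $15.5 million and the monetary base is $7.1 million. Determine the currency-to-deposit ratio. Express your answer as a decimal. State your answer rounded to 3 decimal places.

Using m = M/MB = 15.5/7.1 ≈ 2.183099. From m = (1 + c)/(c + rr + e), rearranging gives 1 + c = m·(c + rr + e), so c·(1 − m) = m·(rr + e) − 1.
Hence c = [m·(rr + e) − 1]/(1 − m) = [2.183099 × (0.274 + 0) − 1] / (1 − 2.183099) ≈ 0.339643.

0.340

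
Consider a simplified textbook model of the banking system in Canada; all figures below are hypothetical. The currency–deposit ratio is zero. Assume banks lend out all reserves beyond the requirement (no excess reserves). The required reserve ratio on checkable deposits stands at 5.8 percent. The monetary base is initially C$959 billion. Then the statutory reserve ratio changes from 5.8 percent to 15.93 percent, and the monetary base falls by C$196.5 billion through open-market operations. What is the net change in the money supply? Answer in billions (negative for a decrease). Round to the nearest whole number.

-11748 billion

Before: m₁ = 1 / (0.058) ≈ 17.2414, MB₁ = 959, so M₁ = 17.2414 × 959 = 16534.5026 billion.
After: m₂ = 1 / (0.1593) ≈ 6.2775, MB₂ = 959 − 196.5 = 762.5, so M₂ = 6.2775 × 762.5 ≈ 4786.5938 billion.
ΔM = M₂ − M₁ = 4786.5938 − 16534.5026 = -11747.9088 billion.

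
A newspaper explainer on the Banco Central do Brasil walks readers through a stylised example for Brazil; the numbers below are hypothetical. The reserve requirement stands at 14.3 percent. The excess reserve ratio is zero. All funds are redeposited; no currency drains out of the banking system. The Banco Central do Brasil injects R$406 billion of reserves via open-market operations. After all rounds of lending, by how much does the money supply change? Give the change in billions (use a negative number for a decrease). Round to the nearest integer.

R$2839 billion

The simple money multiplier is m = 1/rr = 1/0.143 ≈ 6.9930.
An open-market purchase increases the monetary base by 406 billion, so ΔM = m × ΔMB = 6.9930 × 406 = 2839.158 billion.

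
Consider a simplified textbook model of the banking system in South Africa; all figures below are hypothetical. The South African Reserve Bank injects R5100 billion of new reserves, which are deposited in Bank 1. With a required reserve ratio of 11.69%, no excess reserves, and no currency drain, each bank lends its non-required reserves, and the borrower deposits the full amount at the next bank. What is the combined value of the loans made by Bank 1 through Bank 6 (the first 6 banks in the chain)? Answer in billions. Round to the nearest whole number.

R20253 billion

Bank i lends (1 − rr)^i of the original deposit: Bank 1 lends 5100·0.8831 = 4503.8100, Bank 2 lends 5100·0.8831² ≈ 3977.3146, and so on.
Summing a geometric series: total = 5100·[0.8831·(1 − 0.8831^6) / (1 − 0.8831)] ≈ 20253.4003 billion.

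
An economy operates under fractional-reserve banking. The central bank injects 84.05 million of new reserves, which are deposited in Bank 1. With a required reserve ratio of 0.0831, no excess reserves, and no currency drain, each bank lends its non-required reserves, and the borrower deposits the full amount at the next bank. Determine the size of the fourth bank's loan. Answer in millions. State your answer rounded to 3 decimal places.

59.405 million

Each bank lends a fraction (1 − rr) = 0.9169 of the deposit it receives, so Bank 4 receives 84.05·0.9169^3 and lends 84.05·0.9169^4 ≈ 59.4054 million.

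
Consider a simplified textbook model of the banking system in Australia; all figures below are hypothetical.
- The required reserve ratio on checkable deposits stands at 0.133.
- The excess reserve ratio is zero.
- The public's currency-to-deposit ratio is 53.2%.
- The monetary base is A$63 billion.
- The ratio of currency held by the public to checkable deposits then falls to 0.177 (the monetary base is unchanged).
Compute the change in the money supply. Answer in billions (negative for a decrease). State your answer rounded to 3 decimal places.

A$94.060 billion

Initially m₁ = (1 + 0.532) / (0.133 + 0.532) ≈ 2.303759, so M₁ = 2.303759 × 63 ≈ 145.1368 billion.
After the change m₂ = (1 + 0.177) / (0.133 + 0.177) ≈ 3.796774, so M₂ = 3.796774 × 63 ≈ 239.1968 billion.
ΔM = M₂ − M₁ = 239.1968 − 145.1368 = 94.06 billion.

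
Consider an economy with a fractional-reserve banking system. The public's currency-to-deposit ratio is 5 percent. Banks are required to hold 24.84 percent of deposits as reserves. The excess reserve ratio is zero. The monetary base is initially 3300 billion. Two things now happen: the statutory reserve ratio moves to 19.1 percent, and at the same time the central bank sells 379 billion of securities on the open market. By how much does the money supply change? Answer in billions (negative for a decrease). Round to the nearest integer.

1114 billion

Before: m₁ = (1 + 0.05) / (0.2484 + 0.05) ≈ 3.51877, MB₁ = 3300, so M₁ = 3.51877 × 3300 = 11611.941 billion.
After: m₂ = (1 + 0.05) / (0.191 + 0.05) ≈ 4.35685, MB₂ = 3300 − 379 = 2921, so M₂ = 4.35685 × 2921 ≈ 12726.3588 billion.
ΔM = M₂ − M₁ = 12726.3588 − 11611.941 = 1114.4178 billion.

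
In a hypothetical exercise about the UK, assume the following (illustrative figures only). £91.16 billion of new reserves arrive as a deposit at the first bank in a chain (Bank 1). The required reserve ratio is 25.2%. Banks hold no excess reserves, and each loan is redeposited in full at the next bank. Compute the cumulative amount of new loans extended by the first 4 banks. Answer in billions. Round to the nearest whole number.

Bank i lends (1 − rr)^i of the original deposit: Bank 1 lends 91.16·0.7480 ≈ 68.1877, Bank 2 lends 91.16·0.7480² ≈ 51.0044, and so on.
Summing a geometric series: total = 91.16·[0.7480·(1 − 0.7480^4) / (1 − 0.7480)] ≈ 185.8805 billion.

£186 billion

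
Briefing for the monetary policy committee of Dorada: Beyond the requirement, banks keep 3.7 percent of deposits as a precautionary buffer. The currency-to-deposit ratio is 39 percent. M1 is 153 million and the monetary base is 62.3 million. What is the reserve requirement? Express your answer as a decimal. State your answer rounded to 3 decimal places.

Using m = M/MB = 153/62.3 ≈ 2.455859. Since m = (1 + c)/(c + rr + e), the denominator satisfies c + rr + e = (1 + c)/m = (1 + 0.39) / 2.455859 ≈ 0.565993.
With c = 0.39 and e = 0.037, the reserve requirement is 0.565993 − 0.39 − 0.037 = 0.138993.

0.139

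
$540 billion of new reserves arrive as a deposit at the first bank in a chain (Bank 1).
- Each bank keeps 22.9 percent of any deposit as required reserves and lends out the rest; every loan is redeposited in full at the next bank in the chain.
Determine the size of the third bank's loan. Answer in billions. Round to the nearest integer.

$247 billion

Each bank lends a fraction (1 − rr) = 0.7710 of the deposit it receives, so Bank 3 receives 540·0.7710^2 and lends 540·0.7710^3 ≈ 247.4896 billion.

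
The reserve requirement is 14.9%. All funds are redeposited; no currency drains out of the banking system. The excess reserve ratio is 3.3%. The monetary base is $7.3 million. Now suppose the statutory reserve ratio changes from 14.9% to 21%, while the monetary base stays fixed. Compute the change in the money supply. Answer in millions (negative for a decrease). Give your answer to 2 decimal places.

Initially m₁ = 1 / (0.149 + 0.033) ≈ 5.4945, so M₁ = 5.4945 × 7.3 ≈ 40.1099 million.
After the change m₂ = 1 / (0.21 + 0.033) ≈ 4.1152, so M₂ = 4.1152 × 7.3 ≈ 30.041 million.
ΔM = M₂ − M₁ = 30.041 − 40.1099 = -10.0689 million.

-10.07 million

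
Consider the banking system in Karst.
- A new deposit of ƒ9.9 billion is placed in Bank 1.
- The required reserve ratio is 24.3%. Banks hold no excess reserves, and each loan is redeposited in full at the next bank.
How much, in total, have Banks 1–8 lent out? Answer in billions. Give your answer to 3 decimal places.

Bank i lends (1 − rr)^i of the original deposit: Bank 1 lends 9.9·0.7570 = 7.4943, Bank 2 lends 9.9·0.7570² ≈ 5.6732, and so on.
Summing a geometric series: total = 9.9·[0.7570·(1 − 0.7570^8) / (1 − 0.7570)] ≈ 27.5150 billion.

ƒ27.515 billion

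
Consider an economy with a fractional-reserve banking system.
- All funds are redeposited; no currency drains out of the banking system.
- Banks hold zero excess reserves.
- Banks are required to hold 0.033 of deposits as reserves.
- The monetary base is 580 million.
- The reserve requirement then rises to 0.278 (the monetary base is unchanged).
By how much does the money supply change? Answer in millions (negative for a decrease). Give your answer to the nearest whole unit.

Initially m₁ = 1 / (0.033) ≈ 30.3030, so M₁ = 30.3030 × 580 = 17575.74 million.
After the change m₂ = 1 / (0.278) ≈ 3.5971, so M₂ = 3.5971 × 580 = 2086.318 million.
ΔM = M₂ − M₁ = 2086.318 − 17575.74 = -15489.422 million.

-15489 million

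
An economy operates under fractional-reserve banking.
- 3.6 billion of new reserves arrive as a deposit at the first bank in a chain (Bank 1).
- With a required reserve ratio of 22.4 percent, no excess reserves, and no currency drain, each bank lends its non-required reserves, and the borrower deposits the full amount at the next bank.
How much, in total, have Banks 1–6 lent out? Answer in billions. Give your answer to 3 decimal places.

Bank i lends (1 − rr)^i of the original deposit: Bank 1 lends 3.6·0.7760 = 2.7936, Bank 2 lends 3.6·0.7760² ≈ 2.1678, and so on.
Summing a geometric series: total = 3.6·[0.7760·(1 − 0.7760^6) / (1 − 0.7760)] ≈ 9.7482 billion.

9.748 billion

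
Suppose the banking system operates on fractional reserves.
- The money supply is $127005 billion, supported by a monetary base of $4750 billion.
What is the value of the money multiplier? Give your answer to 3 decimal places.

The money multiplier is m = M / MB = 127005 / 4750 ≈ 26.73789.

26.738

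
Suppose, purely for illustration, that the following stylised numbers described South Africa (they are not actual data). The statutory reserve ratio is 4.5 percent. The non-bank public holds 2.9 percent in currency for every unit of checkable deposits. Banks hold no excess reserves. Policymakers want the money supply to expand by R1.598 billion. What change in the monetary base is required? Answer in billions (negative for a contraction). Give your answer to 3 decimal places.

The money multiplier is m = (1 + c) / (rr + c) = (1 + 0.029) / (0.045 + 0.029) ≈ 13.90541.
ΔMB = ΔM / m = (+1.598) / 13.90541 ≈ 0.1149 billion.

R0.115 billion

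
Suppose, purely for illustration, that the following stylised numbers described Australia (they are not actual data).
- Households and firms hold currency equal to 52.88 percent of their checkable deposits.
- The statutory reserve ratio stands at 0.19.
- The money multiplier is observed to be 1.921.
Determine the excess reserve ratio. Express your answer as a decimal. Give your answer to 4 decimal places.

Using m = 1.921. Since m = (1 + c)/(c + rr + e), the denominator satisfies c + rr + e = (1 + c)/m = (1 + 0.5288) / 1.921 ≈ 0.795836.
With c = 0.5288 and rr = 0.19, the excess reserve ratio is 0.795836 − 0.5288 − 0.19 = 0.077036.

0.0770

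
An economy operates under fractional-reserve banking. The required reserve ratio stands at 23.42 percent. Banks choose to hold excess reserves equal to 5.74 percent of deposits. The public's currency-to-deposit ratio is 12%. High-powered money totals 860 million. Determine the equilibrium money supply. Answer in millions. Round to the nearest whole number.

The money multiplier is m = (1 + c) / (rr + e + c) = (1 + 0.12) / (0.2342 + 0.0574 + 0.12) ≈ 2.7211.
So M = m × MB = 2.7211 × 860 = 2340.146 million.

2340 million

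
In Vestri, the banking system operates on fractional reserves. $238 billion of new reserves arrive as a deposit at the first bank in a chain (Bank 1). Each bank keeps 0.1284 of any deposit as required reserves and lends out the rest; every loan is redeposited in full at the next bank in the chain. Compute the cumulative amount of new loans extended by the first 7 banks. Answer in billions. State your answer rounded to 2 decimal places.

Bank i lends (1 − rr)^i of the original deposit: Bank 1 lends 238·0.8716 = 207.4408, Bank 2 lends 238·0.8716² ≈ 180.8054, and so on.
Summing a geometric series: total = 238·[0.8716·(1 − 0.8716^7) / (1 − 0.8716)] ≈ 998.2066 billion.

$998.21 billion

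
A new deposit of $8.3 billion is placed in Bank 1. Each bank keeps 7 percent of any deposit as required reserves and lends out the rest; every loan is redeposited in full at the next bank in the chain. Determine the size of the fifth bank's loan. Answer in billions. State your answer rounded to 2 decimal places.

$5.77 billion

Each bank lends a fraction (1 − rr) = 0.9300 of the deposit it receives, so Bank 5 receives 8.3·0.9300^4 and lends 8.3·0.9300^5 ≈ 5.7742 billion.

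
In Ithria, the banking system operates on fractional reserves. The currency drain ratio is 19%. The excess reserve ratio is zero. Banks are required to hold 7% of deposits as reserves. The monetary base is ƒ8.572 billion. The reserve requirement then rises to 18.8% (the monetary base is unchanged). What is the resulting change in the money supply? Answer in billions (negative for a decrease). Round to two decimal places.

-12.25 billion

Initially m₁ = (1 + 0.19) / (0.07 + 0.19) ≈ 4.5769, so M₁ = 4.5769 × 8.572 ≈ 39.2332 billion.
After the change m₂ = (1 + 0.19) / (0.188 + 0.19) ≈ 3.1481, so M₂ = 3.1481 × 8.572 ≈ 26.9855 billion.
ΔM = M₂ − M₁ = 26.9855 − 39.2332 = -12.2477 billion.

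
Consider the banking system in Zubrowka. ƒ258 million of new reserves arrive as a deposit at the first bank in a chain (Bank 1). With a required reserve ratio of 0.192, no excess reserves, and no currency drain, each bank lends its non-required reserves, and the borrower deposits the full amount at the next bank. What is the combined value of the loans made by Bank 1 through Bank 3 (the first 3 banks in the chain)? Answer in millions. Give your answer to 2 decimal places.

Bank i lends (1 − rr)^i of the original deposit: Bank 1 lends 258·0.8080 = 208.4640, Bank 2 lends 258·0.8080² ≈ 168.4389, and so on.
Summing a geometric series: total = 258·[0.8080·(1 − 0.8080^3) / (1 − 0.8080)] ≈ 513.0016 million.

ƒ513.00 million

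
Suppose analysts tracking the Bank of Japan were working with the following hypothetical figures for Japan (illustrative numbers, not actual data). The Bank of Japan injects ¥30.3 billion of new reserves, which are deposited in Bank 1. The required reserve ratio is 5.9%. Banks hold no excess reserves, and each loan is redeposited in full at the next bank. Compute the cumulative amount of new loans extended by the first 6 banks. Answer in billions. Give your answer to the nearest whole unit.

Bank i lends (1 − rr)^i of the original deposit: Bank 1 lends 30.3·0.9410 = 28.5123, Bank 2 lends 30.3·0.9410² ≈ 26.8301, and so on.
Summing a geometric series: total = 30.3·[0.9410·(1 − 0.9410^6) / (1 − 0.9410)] ≈ 147.7397 billion.

¥148 billion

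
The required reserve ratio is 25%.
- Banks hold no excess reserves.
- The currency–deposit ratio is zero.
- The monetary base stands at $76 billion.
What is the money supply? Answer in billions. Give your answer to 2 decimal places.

$304.00 billion

With no currency drain or excess reserves, the money multiplier is m = 1/rr = 1/0.25 = 4.
Money supply M = m × MB = 4 × 76 = 304 billion.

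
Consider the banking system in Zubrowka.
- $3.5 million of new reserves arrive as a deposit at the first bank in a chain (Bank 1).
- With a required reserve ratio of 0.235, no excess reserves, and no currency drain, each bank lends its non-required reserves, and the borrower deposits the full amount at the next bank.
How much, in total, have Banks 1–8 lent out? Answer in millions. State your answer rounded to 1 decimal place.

Bank i lends (1 − rr)^i of the original deposit: Bank 1 lends 3.5·0.7650 = 2.6775, Bank 2 lends 3.5·0.7650² ≈ 2.0483, and so on.
Summing a geometric series: total = 3.5·[0.7650·(1 − 0.7650^8) / (1 − 0.7650)] ≈ 10.0572 million.

$10.1 million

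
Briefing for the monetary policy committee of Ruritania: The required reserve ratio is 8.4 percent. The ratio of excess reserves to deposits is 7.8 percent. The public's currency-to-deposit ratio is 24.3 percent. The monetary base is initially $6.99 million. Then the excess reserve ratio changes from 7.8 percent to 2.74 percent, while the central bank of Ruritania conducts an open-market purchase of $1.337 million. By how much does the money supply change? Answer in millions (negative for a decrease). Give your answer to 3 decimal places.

$7.752 million

Before: m₁ = (1 + 0.243) / (0.084 + 0.078 + 0.243) ≈ 3.06914, MB₁ = 6.99, so M₁ = 3.06914 × 6.99 ≈ 21.4533 million.
After: m₂ = (1 + 0.243) / (0.084 + 0.0274 + 0.243) ≈ 3.50734, MB₂ = 6.99 + 1.337 = 8.327, so M₂ = 3.50734 × 8.327 ≈ 29.2056 million.
ΔM = M₂ − M₁ = 29.2056 − 21.4533 = 7.7523 million.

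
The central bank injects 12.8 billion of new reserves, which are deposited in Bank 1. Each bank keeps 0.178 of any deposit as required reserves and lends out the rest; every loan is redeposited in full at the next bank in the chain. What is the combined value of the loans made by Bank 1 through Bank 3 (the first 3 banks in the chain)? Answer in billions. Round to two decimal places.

Bank i lends (1 − rr)^i of the original deposit: Bank 1 lends 12.8·0.8220 = 10.5216, Bank 2 lends 12.8·0.8220² ≈ 8.6488, and so on.
Summing a geometric series: total = 12.8·[0.8220·(1 − 0.8220^3) / (1 − 0.8220)] ≈ 26.2796 billion.

26.28 billion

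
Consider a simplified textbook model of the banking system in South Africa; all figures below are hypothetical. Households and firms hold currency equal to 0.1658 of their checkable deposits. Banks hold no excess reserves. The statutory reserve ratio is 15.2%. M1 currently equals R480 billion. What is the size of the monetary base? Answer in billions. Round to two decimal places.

The money multiplier is m = (1 + c) / (rr + c) = (1 + 0.1658) / (0.152 + 0.1658) ≈ 3.668345.
MB = M / m = 480 / 3.668345 ≈ 130.8492 billion.

R130.85 billion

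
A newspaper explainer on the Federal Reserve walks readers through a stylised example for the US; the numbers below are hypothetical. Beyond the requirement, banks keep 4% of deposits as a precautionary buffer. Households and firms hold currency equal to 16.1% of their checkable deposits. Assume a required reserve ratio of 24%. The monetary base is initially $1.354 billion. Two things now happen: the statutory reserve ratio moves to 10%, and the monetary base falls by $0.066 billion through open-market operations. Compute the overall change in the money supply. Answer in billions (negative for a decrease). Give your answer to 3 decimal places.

Before: m₁ = (1 + 0.161) / (0.24 + 0.04 + 0.161) ≈ 2.63265, MB₁ = 1.354, so M₁ = 2.63265 × 1.354 ≈ 3.5646 billion.
After: m₂ = (1 + 0.161) / (0.1 + 0.04 + 0.161) ≈ 3.85714, MB₂ = 1.354 − 0.066 = 1.288, so M₂ = 3.85714 × 1.288 ≈ 4.968 billion.
ΔM = M₂ − M₁ = 4.968 − 3.5646 = 1.4034 billion.

$1.403 billion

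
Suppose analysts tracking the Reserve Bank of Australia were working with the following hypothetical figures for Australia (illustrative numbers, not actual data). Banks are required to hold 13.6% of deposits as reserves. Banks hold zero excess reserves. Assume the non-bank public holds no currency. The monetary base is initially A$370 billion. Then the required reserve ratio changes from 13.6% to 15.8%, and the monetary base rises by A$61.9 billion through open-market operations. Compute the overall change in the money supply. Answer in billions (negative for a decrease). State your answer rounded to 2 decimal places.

A$12.96 billion

Before: m₁ = 1 / (0.136) ≈ 7.352941, MB₁ = 370, so M₁ = 7.352941 × 370 ≈ 2720.5882 billion.
After: m₂ = 1 / (0.158) ≈ 6.329114, MB₂ = 370 + 61.9 = 431.9, so M₂ = 6.329114 × 431.9 ≈ 2733.5443 billion.
ΔM = M₂ − M₁ = 2733.5443 − 2720.5882 = 12.9561 billion.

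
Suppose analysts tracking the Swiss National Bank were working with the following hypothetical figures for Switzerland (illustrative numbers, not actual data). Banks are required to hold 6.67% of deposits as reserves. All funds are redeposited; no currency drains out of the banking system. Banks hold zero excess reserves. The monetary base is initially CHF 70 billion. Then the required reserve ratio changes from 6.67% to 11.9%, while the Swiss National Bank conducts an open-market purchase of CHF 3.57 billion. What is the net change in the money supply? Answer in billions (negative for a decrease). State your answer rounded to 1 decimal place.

Before: m₁ = 1 / (0.0667) ≈ 14.9925, MB₁ = 70, so M₁ = 14.9925 × 70 = 1049.475 billion.
After: m₂ = 1 / (0.119) ≈ 8.4034, MB₂ = 70 + 3.57 = 73.57, so M₂ = 8.4034 × 73.57 ≈ 618.2381 billion.
ΔM = M₂ − M₁ = 618.2381 − 1049.475 = -431.2369 billion.

-431.2 billion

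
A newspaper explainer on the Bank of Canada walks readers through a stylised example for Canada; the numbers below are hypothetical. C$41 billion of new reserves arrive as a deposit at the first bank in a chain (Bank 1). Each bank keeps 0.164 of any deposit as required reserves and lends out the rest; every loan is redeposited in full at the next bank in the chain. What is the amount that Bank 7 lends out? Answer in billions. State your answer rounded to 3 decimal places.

Each bank lends a fraction (1 − rr) = 0.8360 of the deposit it receives, so Bank 7 receives 41·0.8360^6 and lends 41·0.8360^7 ≈ 11.7011 billion.

C$11.701 billion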